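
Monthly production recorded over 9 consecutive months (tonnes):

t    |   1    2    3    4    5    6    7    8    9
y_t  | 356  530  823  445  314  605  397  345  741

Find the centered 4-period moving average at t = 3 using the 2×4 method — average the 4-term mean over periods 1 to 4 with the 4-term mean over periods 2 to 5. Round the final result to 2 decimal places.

Sum over 1–4: 356 + 530 + 823 + 445 = 2154
Sum over 2–5: 530 + 823 + 445 + 314 = 2112
CMA at t=3 = (2154 + 2112) / (2·4) = 4266 / 8 = 533.25

533.25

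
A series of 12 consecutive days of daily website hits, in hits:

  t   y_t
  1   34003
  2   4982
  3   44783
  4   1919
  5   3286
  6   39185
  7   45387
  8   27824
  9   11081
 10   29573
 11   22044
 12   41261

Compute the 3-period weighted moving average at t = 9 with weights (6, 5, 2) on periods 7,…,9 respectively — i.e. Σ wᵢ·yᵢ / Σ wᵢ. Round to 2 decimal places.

Weighted sum: 6·45387 + 5·27824 + 2·11081 = 272322 + 139120 + 22162 = 433604
Weight total: 6 + 5 + 2 = 13
WMA = 433604 / 13 = 33354.15

33354.15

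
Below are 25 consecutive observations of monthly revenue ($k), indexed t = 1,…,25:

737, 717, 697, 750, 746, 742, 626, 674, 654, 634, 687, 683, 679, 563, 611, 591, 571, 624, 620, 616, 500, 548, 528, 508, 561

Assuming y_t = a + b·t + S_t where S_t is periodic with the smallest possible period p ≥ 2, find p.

7

First differences y_{t+1} − y_t: -20, -20, 53, -4, -4, -116, 48, -20, -20, 53, -4, -4, -116, 48, -20, -20, …
The difference pattern repeats every 7 terms and not for any smaller step, so p = 7.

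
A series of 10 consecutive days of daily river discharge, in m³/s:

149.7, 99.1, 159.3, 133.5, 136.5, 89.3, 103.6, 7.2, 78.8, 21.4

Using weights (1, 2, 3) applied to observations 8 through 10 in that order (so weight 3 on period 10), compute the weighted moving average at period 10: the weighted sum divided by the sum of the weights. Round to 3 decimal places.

Weighted sum: 1·7.2 + 2·78.8 + 3·21.4 = 7.2 + 157.6 + 64.2 = 229.0
Weight total: 1 + 2 + 3 = 6
WMA = 229.0 / 6 = 38.167

38.167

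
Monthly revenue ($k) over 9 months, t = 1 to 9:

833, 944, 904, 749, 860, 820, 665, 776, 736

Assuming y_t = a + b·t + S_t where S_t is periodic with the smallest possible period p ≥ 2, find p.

3

First differences y_{t+1} − y_t: 111, -40, -155, 111, -40, -155, 111, -40, …
The difference pattern repeats every 3 terms and not for any smaller step, so p = 3.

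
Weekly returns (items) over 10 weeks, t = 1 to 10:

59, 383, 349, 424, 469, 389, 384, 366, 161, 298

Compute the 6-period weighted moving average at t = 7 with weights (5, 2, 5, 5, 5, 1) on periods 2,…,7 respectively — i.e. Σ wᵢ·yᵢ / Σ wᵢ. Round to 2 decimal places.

Weighted sum: 5·383 + 2·349 + 5·424 + 5·469 + 5·389 + 1·384 = 1915 + 698 + 2120 + 2345 + 1945 + 384 = 9407
Weight total: 5 + 2 + 5 + 5 + 5 + 1 = 23
WMA = 9407 / 23 = 409.00

409.00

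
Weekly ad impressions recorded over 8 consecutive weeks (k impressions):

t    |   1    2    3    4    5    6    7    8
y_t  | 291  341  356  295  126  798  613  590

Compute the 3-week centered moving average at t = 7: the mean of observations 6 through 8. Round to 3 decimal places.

Sum of periods 6–8: 798 + 613 + 590 = 2001
Divide by 3: 2001 / 3 = 667.000

667.000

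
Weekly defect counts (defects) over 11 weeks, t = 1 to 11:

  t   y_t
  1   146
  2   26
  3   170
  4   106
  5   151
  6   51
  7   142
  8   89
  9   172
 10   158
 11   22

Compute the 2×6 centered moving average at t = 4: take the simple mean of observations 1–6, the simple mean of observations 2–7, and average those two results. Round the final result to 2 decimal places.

108.00

Sum over 1–6: 146 + 26 + 170 + 106 + 151 + 51 = 650
Sum over 2–7: 26 + 170 + 106 + 151 + 51 + 142 = 646
CMA at t=4 = (650 + 646) / (2·6) = 1296 / 12 = 108.00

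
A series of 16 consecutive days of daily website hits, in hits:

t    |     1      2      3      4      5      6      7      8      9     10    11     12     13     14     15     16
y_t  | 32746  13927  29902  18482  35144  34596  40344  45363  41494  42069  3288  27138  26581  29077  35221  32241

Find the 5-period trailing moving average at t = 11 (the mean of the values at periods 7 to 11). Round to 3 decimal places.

34511.600

Sum of periods 7–11: 40344 + 45363 + 41494 + 42069 + 3288 = 172558
Divide by 5: 172558 / 5 = 34511.600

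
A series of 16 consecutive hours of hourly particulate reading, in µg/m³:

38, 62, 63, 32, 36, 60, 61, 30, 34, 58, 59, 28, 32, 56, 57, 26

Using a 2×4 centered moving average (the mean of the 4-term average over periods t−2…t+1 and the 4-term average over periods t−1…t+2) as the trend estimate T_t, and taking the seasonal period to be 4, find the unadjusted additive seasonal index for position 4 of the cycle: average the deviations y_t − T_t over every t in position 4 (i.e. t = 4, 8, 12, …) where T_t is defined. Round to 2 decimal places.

-16.00

Season position 4 occurs at t = 4, 8, 12 (where T_t is defined).
t=4: T_4 = 48.0000; y_4 − T_4 = 32 − 48.0000 = -16.0000
t=8: T_8 = 46.0000; y_8 − T_8 = 30 − 46.0000 = -16.0000
t=12: T_12 = 44.0000; y_12 − T_12 = 28 − 44.0000 = -16.0000
Mean deviation: (-16.0000 + -16.0000 + -16.0000) / 3 = -16.00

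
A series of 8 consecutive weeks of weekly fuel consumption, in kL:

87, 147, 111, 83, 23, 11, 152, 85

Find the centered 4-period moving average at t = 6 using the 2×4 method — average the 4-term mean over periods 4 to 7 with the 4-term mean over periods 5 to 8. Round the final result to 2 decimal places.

Sum over 4–7: 83 + 23 + 11 + 152 = 269
Sum over 5–8: 23 + 11 + 152 + 85 = 271
CMA at t=6 = (269 + 271) / (2·4) = 540 / 8 = 67.50

67.50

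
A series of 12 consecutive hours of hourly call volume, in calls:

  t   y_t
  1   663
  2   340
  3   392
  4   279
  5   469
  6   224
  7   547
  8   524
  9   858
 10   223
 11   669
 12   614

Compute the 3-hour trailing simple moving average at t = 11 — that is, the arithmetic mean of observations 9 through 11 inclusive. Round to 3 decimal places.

Sum of periods 9–11: 858 + 223 + 669 = 1750
Divide by 3: 1750 / 3 = 583.333

583.333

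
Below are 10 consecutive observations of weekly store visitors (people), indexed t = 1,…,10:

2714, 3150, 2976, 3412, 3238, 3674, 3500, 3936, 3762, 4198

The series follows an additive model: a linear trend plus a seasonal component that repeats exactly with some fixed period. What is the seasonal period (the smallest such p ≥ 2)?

2

First differences y_{t+1} − y_t: 436, -174, 436, -174, 436, -174, …
The difference pattern repeats every 2 terms and not for any smaller step, so p = 2.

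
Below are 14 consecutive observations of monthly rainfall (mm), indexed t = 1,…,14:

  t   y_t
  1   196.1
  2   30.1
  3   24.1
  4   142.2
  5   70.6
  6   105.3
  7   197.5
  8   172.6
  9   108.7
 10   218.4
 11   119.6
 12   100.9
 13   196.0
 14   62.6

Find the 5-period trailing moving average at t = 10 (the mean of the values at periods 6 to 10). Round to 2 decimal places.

Sum of periods 6–10: 105.3 + 197.5 + 172.6 + 108.7 + 218.4 = 802.5
Divide by 5: 802.5 / 5 = 160.50

160.50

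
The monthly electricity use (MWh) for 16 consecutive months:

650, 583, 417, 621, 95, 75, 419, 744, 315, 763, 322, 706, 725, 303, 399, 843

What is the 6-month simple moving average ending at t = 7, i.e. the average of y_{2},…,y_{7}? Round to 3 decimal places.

368.333

Sum of periods 2–7: 583 + 417 + 621 + 95 + 75 + 419 = 2210
Divide by 6: 2210 / 6 = 368.333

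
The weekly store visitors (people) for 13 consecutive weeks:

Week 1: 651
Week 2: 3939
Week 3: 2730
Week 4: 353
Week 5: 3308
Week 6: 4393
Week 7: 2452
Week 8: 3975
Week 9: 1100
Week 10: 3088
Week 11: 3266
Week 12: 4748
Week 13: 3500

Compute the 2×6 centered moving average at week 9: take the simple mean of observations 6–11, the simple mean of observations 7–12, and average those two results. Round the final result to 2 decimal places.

3075.25

Sum over 6–11: 4393 + 2452 + 3975 + 1100 + 3088 + 3266 = 18274
Sum over 7–12: 2452 + 3975 + 1100 + 3088 + 3266 + 4748 = 18629
CMA at t=9 = (18274 + 18629) / (2·6) = 36903 / 12 = 3075.25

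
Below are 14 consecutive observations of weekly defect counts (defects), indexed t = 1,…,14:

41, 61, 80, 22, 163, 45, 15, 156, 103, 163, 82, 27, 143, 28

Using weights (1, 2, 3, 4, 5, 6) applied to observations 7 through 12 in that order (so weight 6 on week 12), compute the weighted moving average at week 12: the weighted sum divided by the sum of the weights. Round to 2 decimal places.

Weighted sum: 1·15 + 2·156 + 3·103 + 4·163 + 5·82 + 6·27 = 15 + 312 + 309 + 652 + 410 + 162 = 1860
Weight total: 1 + 2 + 3 + 4 + 5 + 6 = 21
WMA = 1860 / 21 = 88.57

88.57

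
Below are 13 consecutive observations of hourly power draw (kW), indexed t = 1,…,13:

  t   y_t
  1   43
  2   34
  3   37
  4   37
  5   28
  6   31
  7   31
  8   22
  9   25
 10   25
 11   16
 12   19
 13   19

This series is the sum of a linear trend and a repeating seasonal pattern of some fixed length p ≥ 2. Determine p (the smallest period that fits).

3

First differences y_{t+1} − y_t: -9, 3, 0, -9, 3, 0, -9, 3, …
The difference pattern repeats every 3 terms and not for any smaller step, so p = 3.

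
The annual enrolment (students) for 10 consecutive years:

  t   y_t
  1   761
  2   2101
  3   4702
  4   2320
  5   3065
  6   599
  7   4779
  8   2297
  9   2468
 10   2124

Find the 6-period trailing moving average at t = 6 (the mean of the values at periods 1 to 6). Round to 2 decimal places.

2258.00

Sum of periods 1–6: 761 + 2101 + 4702 + 2320 + 3065 + 599 = 13548
Divide by 6: 13548 / 6 = 2258.00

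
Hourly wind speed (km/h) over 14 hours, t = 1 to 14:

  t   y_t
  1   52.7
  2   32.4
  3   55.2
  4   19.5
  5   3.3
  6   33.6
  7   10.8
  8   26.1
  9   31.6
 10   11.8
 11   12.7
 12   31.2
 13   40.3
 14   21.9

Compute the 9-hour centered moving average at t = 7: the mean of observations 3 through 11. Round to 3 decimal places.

22.733

Sum of periods 3–11: 55.2 + 19.5 + 3.3 + 33.6 + 10.8 + 26.1 + 31.6 + 11.8 + 12.7 = 204.6
Divide by 9: 204.6 / 9 = 22.733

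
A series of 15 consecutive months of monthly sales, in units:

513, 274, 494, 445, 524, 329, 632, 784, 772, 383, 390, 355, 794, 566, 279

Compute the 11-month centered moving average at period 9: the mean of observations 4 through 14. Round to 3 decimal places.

543.091

Sum of periods 4–14: 445 + 524 + 329 + 632 + 784 + 772 + 383 + 390 + 355 + 794 + 566 = 5974
Divide by 11: 5974 / 11 = 543.091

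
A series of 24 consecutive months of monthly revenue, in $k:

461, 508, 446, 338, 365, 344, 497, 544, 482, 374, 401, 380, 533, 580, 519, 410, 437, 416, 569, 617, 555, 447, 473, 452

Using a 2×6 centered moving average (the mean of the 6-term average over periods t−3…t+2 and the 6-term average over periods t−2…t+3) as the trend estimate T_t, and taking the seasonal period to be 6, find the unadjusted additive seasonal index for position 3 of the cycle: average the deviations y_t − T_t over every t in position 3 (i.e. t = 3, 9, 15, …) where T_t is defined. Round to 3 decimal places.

39.111

Season position 3 occurs at t = 9, 15, 21 (where T_t is defined).
t=9: T_9 = 443.33333; y_9 − T_9 = 482 − 443.33333 = 38.66667
t=15: T_15 = 479.50000; y_15 − T_15 = 519 − 479.50000 = 39.50000
t=21: T_21 = 515.83333; y_21 − T_21 = 555 − 515.83333 = 39.16667
Mean deviation: (38.66667 + 39.50000 + 39.16667) / 3 = 39.111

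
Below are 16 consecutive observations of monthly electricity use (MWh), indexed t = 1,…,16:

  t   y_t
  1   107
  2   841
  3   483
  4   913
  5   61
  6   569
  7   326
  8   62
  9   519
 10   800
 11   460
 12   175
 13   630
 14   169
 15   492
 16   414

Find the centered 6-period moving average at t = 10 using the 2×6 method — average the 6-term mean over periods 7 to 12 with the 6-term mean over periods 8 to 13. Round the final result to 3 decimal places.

415.667

Sum over 7–12: 326 + 62 + 519 + 800 + 460 + 175 = 2342
Sum over 8–13: 62 + 519 + 800 + 460 + 175 + 630 = 2646
CMA at t=10 = (2342 + 2646) / (2·6) = 4988 / 12 = 415.667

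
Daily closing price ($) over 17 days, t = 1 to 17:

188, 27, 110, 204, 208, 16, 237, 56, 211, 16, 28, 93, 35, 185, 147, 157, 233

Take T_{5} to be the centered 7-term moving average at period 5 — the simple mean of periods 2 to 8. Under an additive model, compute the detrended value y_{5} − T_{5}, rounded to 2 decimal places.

Trend T_5 = (27 + 110 + 204 + 208 + 16 + 237 + 56) / 7 = 858/7 = 122.5714
Detrended value: 208 − 122.5714 = 85.43

85.43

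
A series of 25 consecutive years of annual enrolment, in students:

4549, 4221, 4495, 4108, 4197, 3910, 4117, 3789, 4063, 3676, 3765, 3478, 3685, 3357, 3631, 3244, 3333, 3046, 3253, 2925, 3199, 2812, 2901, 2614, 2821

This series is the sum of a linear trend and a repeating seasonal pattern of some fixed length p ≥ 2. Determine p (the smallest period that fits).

First differences y_{t+1} − y_t: -328, 274, -387, 89, -287, 207, -328, 274, -387, 89, -287, 207, -328, 274, …
The difference pattern repeats every 6 terms and not for any smaller step, so p = 6.

6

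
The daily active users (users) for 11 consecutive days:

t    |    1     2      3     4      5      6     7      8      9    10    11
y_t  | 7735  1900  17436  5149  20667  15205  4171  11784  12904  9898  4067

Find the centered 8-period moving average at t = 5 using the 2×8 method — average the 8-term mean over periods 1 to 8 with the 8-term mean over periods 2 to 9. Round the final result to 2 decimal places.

10828.94

Sum over 1–8: 7735 + 1900 + 17436 + 5149 + 20667 + 15205 + 4171 + 11784 = 84047
Sum over 2–9: 1900 + 17436 + 5149 + 20667 + 15205 + 4171 + 11784 + 12904 = 89216
CMA at t=5 = (84047 + 89216) / (2·8) = 173263 / 16 = 10828.94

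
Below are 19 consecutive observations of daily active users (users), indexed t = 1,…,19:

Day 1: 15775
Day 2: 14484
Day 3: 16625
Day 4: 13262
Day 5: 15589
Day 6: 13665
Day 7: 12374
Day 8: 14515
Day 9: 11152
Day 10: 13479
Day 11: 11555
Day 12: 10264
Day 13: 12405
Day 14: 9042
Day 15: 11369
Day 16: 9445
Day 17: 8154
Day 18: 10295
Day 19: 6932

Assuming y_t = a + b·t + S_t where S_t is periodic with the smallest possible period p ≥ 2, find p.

5

First differences y_{t+1} − y_t: -1291, 2141, -3363, 2327, -1924, -1291, 2141, -3363, 2327, -1924, -1291, 2141, …
The difference pattern repeats every 5 terms and not for any smaller step, so p = 5.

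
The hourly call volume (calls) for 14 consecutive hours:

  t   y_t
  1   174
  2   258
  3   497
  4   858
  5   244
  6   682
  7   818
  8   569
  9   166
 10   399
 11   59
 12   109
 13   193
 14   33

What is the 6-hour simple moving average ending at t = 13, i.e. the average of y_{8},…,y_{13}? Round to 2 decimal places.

249.17

Sum of periods 8–13: 569 + 166 + 399 + 59 + 109 + 193 = 1495
Divide by 6: 1495 / 6 = 249.17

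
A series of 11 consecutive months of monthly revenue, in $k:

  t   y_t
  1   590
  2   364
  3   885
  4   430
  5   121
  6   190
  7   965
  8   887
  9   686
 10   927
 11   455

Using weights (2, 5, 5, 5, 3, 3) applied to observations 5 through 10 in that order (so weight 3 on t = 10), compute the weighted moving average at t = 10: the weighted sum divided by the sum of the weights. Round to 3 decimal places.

664.826

Weighted sum: 2·121 + 5·190 + 5·965 + 5·887 + 3·686 + 3·927 = 242 + 950 + 4825 + 4435 + 2058 + 2781 = 15291
Weight total: 2 + 5 + 5 + 5 + 3 + 3 = 23
WMA = 15291 / 23 = 664.826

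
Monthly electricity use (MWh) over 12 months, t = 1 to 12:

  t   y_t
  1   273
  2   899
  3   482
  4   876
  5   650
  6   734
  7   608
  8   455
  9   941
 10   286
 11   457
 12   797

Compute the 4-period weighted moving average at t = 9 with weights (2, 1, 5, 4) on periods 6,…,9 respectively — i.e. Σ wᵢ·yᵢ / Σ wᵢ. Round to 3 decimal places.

Weighted sum: 2·734 + 1·608 + 5·455 + 4·941 = 1468 + 608 + 2275 + 3764 = 8115
Weight total: 2 + 1 + 5 + 4 = 12
WMA = 8115 / 12 = 676.250

676.250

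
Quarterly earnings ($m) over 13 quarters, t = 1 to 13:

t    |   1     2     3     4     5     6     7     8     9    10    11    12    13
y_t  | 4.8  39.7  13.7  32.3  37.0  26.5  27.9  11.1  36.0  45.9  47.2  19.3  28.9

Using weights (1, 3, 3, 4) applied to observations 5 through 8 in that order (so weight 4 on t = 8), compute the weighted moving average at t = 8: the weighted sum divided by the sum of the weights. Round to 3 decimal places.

22.236

Weighted sum: 1·37.0 + 3·26.5 + 3·27.9 + 4·11.1 = 37.0 + 79.5 + 83.7 + 44.4 = 244.6
Weight total: 1 + 3 + 3 + 4 = 11
WMA = 244.6 / 11 = 22.236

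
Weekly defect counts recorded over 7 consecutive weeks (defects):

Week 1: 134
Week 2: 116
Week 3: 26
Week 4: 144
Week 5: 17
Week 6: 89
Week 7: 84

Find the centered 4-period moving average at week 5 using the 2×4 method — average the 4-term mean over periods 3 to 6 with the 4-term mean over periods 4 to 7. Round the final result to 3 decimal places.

Sum over 3–6: 26 + 144 + 17 + 89 = 276
Sum over 4–7: 144 + 17 + 89 + 84 = 334
CMA at t=5 = (276 + 334) / (2·4) = 610 / 8 = 76.250

76.250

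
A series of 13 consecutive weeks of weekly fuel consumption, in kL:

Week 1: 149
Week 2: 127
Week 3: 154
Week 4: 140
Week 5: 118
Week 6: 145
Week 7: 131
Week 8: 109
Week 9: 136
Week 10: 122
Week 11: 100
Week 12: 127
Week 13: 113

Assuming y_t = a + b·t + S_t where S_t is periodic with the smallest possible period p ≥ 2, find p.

3

First differences y_{t+1} − y_t: -22, 27, -14, -22, 27, -14, -22, 27, …
The difference pattern repeats every 3 terms and not for any smaller step, so p = 3.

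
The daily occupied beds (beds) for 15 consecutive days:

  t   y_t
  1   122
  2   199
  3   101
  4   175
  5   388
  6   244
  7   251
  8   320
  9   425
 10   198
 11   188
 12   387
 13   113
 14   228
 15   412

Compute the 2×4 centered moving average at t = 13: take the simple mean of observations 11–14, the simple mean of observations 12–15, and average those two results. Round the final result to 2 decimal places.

257.00

Sum over 11–14: 188 + 387 + 113 + 228 = 916
Sum over 12–15: 387 + 113 + 228 + 412 = 1140
CMA at t=13 = (916 + 1140) / (2·4) = 2056 / 8 = 257.00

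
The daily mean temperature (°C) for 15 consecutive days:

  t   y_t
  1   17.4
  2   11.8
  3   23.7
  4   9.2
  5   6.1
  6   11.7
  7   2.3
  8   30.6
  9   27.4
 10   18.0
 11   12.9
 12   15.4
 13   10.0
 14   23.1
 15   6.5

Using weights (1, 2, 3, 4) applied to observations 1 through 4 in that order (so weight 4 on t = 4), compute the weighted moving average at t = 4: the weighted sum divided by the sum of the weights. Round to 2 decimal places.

14.89

Weighted sum: 1·17.4 + 2·11.8 + 3·23.7 + 4·9.2 = 17.4 + 23.6 + 71.1 + 36.8 = 148.9
Weight total: 1 + 2 + 3 + 4 = 10
WMA = 148.9 / 10 = 14.89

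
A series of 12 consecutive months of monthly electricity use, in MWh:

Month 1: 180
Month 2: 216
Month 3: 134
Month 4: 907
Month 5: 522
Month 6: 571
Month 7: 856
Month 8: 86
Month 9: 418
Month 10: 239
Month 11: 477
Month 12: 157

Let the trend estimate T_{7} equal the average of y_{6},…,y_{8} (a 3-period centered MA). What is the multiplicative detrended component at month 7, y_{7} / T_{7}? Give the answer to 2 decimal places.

1.70

Trend T_7 = (571 + 856 + 86) / 3 = 1513/3 = 504.3333
Ratio to trend: 856 / 504.3333 = 1.70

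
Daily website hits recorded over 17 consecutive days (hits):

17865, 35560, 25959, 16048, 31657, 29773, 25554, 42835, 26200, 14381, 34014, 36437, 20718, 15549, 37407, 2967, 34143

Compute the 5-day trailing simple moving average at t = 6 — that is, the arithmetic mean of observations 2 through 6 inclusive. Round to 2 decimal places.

Sum of periods 2–6: 35560 + 25959 + 16048 + 31657 + 29773 = 138997
Divide by 5: 138997 / 5 = 27799.40

27799.40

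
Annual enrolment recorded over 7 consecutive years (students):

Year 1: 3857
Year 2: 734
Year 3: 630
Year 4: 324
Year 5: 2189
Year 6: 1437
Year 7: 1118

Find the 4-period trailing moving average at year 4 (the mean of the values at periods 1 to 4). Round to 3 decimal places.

Sum of periods 1–4: 3857 + 734 + 630 + 324 = 5545
Divide by 4: 5545 / 4 = 1386.250

1386.250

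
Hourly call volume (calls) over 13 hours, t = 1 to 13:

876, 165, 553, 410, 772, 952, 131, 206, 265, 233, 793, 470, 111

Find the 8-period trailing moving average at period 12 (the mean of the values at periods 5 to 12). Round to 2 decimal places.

477.75

Sum of periods 5–12: 772 + 952 + 131 + 206 + 265 + 233 + 793 + 470 = 3822
Divide by 8: 3822 / 8 = 477.75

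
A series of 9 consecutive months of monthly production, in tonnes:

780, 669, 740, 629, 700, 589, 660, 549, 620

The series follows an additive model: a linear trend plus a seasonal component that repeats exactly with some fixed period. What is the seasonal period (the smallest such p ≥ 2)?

2

First differences y_{t+1} − y_t: -111, 71, -111, 71, -111, 71, …
The difference pattern repeats every 2 terms and not for any smaller step, so p = 2.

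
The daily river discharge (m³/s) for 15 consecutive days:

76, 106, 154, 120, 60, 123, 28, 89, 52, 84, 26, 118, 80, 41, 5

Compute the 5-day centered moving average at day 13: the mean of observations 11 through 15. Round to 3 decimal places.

54.000

Sum of periods 11–15: 26 + 118 + 80 + 41 + 5 = 270
Divide by 5: 270 / 5 = 54.000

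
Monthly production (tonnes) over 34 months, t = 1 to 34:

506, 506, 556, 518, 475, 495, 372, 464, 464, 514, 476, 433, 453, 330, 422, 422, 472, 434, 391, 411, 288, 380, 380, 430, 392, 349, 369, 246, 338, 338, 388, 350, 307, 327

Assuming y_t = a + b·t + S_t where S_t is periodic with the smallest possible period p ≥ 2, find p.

7

First differences y_{t+1} − y_t: 0, 50, -38, -43, 20, -123, 92, 0, 50, -38, -43, 20, -123, 92, 0, 50, …
The difference pattern repeats every 7 terms and not for any smaller step, so p = 7.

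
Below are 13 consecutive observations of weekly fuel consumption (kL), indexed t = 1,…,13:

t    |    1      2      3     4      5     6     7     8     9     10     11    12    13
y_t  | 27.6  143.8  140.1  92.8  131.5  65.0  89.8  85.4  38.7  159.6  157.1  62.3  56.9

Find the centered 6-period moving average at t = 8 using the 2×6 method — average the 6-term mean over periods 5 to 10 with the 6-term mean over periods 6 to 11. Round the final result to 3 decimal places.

Sum over 5–10: 131.5 + 65.0 + 89.8 + 85.4 + 38.7 + 159.6 = 570.0
Sum over 6–11: 65.0 + 89.8 + 85.4 + 38.7 + 159.6 + 157.1 = 595.6
CMA at t=8 = (570.0 + 595.6) / (2·6) = 1165.6 / 12 = 97.133

97.133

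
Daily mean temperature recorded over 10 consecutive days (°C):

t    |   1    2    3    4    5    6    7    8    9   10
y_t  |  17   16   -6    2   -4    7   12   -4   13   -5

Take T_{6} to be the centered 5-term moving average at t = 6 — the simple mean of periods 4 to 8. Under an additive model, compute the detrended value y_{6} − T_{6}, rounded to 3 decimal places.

4.400

Trend T_6 = (2 + (-4) + 7 + 12 + (-4)) / 5 = 13/5 = 2.60000
Detrended value: 7 − 2.60000 = 4.400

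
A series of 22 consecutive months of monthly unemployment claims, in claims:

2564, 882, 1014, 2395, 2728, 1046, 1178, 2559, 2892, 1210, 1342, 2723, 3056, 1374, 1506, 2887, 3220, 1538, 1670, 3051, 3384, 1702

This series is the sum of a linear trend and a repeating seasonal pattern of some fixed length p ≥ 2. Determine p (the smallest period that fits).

First differences y_{t+1} − y_t: -1682, 132, 1381, 333, -1682, 132, 1381, 333, -1682, 132, …
The difference pattern repeats every 4 terms and not for any smaller step, so p = 4.

4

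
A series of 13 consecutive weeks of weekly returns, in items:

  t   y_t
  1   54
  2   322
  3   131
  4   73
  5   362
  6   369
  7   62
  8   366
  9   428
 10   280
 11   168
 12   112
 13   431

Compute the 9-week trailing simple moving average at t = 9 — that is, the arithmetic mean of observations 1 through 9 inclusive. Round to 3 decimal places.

Sum of periods 1–9: 54 + 322 + 131 + 73 + 362 + 369 + 62 + 366 + 428 = 2167
Divide by 9: 2167 / 9 = 240.778

240.778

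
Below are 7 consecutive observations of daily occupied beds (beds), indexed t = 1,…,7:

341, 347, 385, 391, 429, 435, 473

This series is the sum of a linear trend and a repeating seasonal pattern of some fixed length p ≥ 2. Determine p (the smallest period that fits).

First differences y_{t+1} − y_t: 6, 38, 6, 38, 6, 38, …
The difference pattern repeats every 2 terms and not for any smaller step, so p = 2.

2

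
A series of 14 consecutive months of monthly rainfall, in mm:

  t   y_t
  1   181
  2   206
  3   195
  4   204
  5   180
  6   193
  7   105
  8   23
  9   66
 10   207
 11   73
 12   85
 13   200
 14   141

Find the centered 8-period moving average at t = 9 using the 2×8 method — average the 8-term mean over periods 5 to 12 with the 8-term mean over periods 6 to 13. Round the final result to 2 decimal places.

Sum over 5–12: 180 + 193 + 105 + 23 + 66 + 207 + 73 + 85 = 932
Sum over 6–13: 193 + 105 + 23 + 66 + 207 + 73 + 85 + 200 = 952
CMA at t=9 = (932 + 952) / (2·8) = 1884 / 16 = 117.75

117.75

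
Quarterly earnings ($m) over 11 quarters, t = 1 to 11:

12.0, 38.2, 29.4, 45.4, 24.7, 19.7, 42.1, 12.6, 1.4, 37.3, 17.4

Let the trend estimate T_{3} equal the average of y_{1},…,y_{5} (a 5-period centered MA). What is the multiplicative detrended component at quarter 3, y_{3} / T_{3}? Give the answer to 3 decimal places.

Trend T_3 = (12.0 + 38.2 + 29.4 + 45.4 + 24.7) / 5 = 149.7/5 = 29.94000
Ratio to trend: 29.4 / 29.94000 = 0.982

0.982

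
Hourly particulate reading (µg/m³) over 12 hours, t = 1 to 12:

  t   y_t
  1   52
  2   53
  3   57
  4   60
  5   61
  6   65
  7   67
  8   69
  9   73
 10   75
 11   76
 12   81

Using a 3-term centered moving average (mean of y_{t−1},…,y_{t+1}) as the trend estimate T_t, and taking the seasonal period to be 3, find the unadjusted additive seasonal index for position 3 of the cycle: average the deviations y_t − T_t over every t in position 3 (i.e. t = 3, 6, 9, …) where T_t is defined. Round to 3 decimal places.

Season position 3 occurs at t = 3, 6, 9 (where T_t is defined).
t=3: T_3 = 56.66667; y_3 − T_3 = 57 − 56.66667 = 0.33333
t=6: T_6 = 64.33333; y_6 − T_6 = 65 − 64.33333 = 0.66667
t=9: T_9 = 72.33333; y_9 − T_9 = 73 − 72.33333 = 0.66667
Mean deviation: (0.33333 + 0.66667 + 0.66667) / 3 = 0.556

0.556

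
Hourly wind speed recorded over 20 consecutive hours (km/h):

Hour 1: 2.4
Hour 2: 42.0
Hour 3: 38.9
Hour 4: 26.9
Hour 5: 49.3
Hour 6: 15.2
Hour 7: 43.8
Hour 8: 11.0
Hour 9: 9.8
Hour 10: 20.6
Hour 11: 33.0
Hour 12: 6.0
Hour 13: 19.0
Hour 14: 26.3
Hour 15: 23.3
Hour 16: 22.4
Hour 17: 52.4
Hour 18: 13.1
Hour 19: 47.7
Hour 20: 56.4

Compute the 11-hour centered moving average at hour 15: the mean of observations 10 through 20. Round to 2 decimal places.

Sum of periods 10–20: 20.6 + 33.0 + 6.0 + 19.0 + 26.3 + 23.3 + 22.4 + 52.4 + 13.1 + 47.7 + 56.4 = 320.2
Divide by 11: 320.2 / 11 = 29.11

29.11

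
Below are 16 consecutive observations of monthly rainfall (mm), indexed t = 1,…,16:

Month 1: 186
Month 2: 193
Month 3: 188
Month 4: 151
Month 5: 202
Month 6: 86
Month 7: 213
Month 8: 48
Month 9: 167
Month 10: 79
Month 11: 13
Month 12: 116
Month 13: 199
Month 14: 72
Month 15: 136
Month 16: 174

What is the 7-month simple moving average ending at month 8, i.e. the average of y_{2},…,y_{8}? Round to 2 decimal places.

154.43

Sum of periods 2–8: 193 + 188 + 151 + 202 + 86 + 213 + 48 = 1081
Divide by 7: 1081 / 7 = 154.43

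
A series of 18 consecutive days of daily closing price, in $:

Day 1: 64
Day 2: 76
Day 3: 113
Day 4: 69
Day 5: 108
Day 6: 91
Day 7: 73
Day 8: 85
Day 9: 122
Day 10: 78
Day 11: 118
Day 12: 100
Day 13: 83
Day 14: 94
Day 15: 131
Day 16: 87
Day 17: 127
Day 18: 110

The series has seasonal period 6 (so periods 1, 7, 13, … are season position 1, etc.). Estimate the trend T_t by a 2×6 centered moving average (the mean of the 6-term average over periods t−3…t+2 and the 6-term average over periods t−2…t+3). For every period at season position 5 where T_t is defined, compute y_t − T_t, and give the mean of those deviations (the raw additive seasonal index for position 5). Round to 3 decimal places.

Season position 5 occurs at t = 5, 11 (where T_t is defined).
t=5: T_5 = 89.08333; y_5 − T_5 = 108 − 89.08333 = 18.91667
t=11: T_11 = 98.41667; y_11 − T_11 = 118 − 98.41667 = 19.58333
Mean deviation: (18.91667 + 19.58333) / 2 = 19.250

19.250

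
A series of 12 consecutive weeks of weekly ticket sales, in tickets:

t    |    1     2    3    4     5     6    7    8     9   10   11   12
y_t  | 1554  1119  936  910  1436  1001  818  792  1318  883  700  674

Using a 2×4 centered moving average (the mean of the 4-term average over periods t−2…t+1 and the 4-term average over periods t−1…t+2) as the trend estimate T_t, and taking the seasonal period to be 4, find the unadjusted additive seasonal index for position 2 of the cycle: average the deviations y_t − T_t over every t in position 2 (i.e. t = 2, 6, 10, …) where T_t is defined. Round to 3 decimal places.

-25.500

Season position 2 occurs at t = 6, 10 (where T_t is defined).
t=6: T_6 = 1026.50000; y_6 − T_6 = 1001 − 1026.50000 = -25.50000
t=10: T_10 = 908.50000; y_10 − T_10 = 883 − 908.50000 = -25.50000
Mean deviation: (-25.50000 + -25.50000) / 2 = -25.500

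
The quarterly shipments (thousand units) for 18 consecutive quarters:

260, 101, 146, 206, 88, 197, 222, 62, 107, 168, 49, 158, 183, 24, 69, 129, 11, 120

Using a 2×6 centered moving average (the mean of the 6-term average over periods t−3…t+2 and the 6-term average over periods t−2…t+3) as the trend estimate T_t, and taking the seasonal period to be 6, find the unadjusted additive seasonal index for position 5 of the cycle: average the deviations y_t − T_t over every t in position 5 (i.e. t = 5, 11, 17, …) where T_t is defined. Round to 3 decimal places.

-68.875

Season position 5 occurs at t = 5, 11 (where T_t is defined).
t=5: T_5 = 156.75000; y_5 − T_5 = 88 − 156.75000 = -68.75000
t=11: T_11 = 118.00000; y_11 − T_11 = 49 − 118.00000 = -69.00000
Mean deviation: (-68.75000 + -69.00000) / 2 = -68.875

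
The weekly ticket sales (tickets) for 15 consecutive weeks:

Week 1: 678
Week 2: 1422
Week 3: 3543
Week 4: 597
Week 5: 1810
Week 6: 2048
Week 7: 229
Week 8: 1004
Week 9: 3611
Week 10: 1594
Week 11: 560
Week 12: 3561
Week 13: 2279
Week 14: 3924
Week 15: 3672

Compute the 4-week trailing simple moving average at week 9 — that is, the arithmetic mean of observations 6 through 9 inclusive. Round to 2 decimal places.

Sum of periods 6–9: 2048 + 229 + 1004 + 3611 = 6892
Divide by 4: 6892 / 4 = 1723.00

1723.00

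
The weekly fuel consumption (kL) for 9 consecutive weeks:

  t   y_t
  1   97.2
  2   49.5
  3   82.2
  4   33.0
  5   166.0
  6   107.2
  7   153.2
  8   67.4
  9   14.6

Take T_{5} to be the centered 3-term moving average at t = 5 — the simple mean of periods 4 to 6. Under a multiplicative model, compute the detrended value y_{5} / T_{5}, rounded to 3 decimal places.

1.626

Trend T_5 = (33.0 + 166.0 + 107.2) / 3 = 306.2/3 = 102.06667
Ratio to trend: 166.0 / 102.06667 = 1.626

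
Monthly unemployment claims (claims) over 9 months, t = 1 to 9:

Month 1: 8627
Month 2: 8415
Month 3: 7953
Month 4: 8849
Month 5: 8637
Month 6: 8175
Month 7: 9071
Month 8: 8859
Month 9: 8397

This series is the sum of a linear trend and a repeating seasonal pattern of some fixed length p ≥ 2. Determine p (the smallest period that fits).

3

First differences y_{t+1} − y_t: -212, -462, 896, -212, -462, 896, -212, -462, …
The difference pattern repeats every 3 terms and not for any smaller step, so p = 3.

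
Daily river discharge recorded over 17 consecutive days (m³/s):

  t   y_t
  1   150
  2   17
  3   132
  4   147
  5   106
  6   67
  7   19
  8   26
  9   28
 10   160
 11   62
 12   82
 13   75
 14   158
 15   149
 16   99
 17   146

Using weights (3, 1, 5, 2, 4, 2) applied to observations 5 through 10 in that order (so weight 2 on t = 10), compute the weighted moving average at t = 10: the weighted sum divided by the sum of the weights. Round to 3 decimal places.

56.706

Weighted sum: 3·106 + 1·67 + 5·19 + 2·26 + 4·28 + 2·160 = 318 + 67 + 95 + 52 + 112 + 320 = 964
Weight total: 3 + 1 + 5 + 2 + 4 + 2 = 17
WMA = 964 / 17 = 56.706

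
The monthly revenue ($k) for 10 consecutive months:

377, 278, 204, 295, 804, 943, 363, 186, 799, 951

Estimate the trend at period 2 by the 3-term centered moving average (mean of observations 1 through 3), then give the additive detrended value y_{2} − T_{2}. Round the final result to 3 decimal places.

Trend T_2 = (377 + 278 + 204) / 3 = 859/3 = 286.33333
Detrended value: 278 − 286.33333 = -8.333

-8.333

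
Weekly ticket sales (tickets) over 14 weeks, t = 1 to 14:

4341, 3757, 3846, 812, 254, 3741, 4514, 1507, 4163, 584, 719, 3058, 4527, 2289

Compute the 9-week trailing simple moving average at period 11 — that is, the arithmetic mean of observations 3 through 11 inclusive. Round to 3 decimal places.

2237.778

Sum of periods 3–11: 3846 + 812 + 254 + 3741 + 4514 + 1507 + 4163 + 584 + 719 = 20140
Divide by 9: 20140 / 9 = 2237.778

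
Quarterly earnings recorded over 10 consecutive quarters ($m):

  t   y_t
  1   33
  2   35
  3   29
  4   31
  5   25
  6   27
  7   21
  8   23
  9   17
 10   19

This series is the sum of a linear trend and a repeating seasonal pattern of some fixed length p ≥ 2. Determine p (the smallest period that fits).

First differences y_{t+1} − y_t: 2, -6, 2, -6, 2, -6, …
The difference pattern repeats every 2 terms and not for any smaller step, so p = 2.

2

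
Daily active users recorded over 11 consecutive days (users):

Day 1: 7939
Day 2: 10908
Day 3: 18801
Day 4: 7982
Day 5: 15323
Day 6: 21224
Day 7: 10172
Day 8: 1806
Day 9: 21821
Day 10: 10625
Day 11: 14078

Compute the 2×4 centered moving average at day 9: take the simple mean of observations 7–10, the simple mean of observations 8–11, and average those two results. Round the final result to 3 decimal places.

11594.250

Sum over 7–10: 10172 + 1806 + 21821 + 10625 = 44424
Sum over 8–11: 1806 + 21821 + 10625 + 14078 = 48330
CMA at t=9 = (44424 + 48330) / (2·4) = 92754 / 8 = 11594.250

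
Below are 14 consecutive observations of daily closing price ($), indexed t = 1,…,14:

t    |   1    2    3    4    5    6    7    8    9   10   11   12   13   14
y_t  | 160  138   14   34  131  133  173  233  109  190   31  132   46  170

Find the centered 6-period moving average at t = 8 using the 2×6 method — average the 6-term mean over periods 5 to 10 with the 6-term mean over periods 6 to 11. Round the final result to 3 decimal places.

153.167

Sum over 5–10: 131 + 133 + 173 + 233 + 109 + 190 = 969
Sum over 6–11: 133 + 173 + 233 + 109 + 190 + 31 = 869
CMA at t=8 = (969 + 869) / (2·6) = 1838 / 12 = 153.167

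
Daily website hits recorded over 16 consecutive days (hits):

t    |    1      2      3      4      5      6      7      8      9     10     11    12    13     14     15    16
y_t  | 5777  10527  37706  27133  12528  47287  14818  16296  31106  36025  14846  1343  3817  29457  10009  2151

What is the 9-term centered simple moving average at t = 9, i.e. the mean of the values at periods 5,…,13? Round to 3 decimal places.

19785.111

Sum of periods 5–13: 12528 + 47287 + 14818 + 16296 + 31106 + 36025 + 14846 + 1343 + 3817 = 178066
Divide by 9: 178066 / 9 = 19785.111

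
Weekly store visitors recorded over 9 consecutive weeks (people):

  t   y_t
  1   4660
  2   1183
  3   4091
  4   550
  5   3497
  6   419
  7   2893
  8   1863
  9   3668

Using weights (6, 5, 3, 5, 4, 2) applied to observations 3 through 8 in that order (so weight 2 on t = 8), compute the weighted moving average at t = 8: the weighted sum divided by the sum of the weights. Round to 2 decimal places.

Weighted sum: 6·4091 + 5·550 + 3·3497 + 5·419 + 4·2893 + 2·1863 = 24546 + 2750 + 10491 + 2095 + 11572 + 3726 = 55180
Weight total: 6 + 5 + 3 + 5 + 4 + 2 = 25
WMA = 55180 / 25 = 2207.20

2207.20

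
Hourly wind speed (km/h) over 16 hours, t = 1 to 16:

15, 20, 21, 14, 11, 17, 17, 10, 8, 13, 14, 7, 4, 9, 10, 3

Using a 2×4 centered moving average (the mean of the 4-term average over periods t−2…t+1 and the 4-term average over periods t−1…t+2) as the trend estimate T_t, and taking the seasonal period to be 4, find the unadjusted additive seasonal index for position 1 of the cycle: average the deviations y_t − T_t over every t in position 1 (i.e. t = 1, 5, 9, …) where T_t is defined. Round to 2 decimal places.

-3.96

Season position 1 occurs at t = 5, 9, 13 (where T_t is defined).
t=5: T_5 = 15.2500; y_5 − T_5 = 11 − 15.2500 = -4.2500
t=9: T_9 = 11.6250; y_9 − T_9 = 8 − 11.6250 = -3.6250
t=13: T_13 = 8.0000; y_13 − T_13 = 4 − 8.0000 = -4.0000
Mean deviation: (-4.2500 + -3.6250 + -4.0000) / 3 = -3.96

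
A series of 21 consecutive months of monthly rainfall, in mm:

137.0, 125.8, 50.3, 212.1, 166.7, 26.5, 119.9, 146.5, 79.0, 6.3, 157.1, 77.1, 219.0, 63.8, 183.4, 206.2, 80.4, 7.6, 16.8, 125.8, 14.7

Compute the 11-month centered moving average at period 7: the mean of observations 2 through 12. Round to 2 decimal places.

Sum of periods 2–12: 125.8 + 50.3 + 212.1 + 166.7 + 26.5 + 119.9 + 146.5 + 79.0 + 6.3 + 157.1 + 77.1 = 1167.3
Divide by 11: 1167.3 / 11 = 106.12

106.12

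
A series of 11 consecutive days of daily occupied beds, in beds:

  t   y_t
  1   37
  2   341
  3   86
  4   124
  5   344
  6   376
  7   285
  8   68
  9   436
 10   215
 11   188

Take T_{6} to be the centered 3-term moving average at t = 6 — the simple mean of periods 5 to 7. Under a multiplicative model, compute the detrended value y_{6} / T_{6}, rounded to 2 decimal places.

1.12

Trend T_6 = (344 + 376 + 285) / 3 = 1005/3 = 335.0000
Ratio to trend: 376 / 335.0000 = 1.12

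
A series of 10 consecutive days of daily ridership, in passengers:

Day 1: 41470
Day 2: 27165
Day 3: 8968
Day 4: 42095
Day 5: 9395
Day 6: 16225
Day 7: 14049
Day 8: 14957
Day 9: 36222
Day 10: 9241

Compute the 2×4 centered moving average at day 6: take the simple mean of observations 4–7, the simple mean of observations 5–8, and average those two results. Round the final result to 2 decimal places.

Sum over 4–7: 42095 + 9395 + 16225 + 14049 = 81764
Sum over 5–8: 9395 + 16225 + 14049 + 14957 = 54626
CMA at t=6 = (81764 + 54626) / (2·4) = 136390 / 8 = 17048.75

17048.75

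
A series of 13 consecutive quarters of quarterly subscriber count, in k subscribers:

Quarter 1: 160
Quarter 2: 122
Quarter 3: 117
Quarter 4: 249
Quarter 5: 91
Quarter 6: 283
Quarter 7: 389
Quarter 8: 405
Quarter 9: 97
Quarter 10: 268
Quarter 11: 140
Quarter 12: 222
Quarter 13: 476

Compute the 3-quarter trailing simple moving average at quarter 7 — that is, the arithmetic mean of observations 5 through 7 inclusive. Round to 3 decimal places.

Sum of periods 5–7: 91 + 283 + 389 = 763
Divide by 3: 763 / 3 = 254.333

254.333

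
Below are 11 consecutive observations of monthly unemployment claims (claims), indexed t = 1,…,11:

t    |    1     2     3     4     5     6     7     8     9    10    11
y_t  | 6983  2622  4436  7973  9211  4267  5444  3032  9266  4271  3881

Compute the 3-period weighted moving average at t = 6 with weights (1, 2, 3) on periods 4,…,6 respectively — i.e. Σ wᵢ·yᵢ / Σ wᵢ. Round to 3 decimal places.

Weighted sum: 1·7973 + 2·9211 + 3·4267 = 7973 + 18422 + 12801 = 39196
Weight total: 1 + 2 + 3 = 6
WMA = 39196 / 6 = 6532.667

6532.667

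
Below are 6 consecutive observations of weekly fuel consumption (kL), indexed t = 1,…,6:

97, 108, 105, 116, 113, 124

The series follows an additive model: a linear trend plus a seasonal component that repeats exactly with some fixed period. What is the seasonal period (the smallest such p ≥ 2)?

2

First differences y_{t+1} − y_t: 11, -3, 11, -3, 11, …
The difference pattern repeats every 2 terms and not for any smaller step, so p = 2.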